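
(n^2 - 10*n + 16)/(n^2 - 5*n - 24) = (n - 2)/(n + 3)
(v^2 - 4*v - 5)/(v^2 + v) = (v - 5)/v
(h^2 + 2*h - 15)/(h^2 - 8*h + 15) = (h + 5)/(h - 5)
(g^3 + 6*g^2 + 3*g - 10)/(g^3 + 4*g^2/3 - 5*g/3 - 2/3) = 3*(g + 5)/(3*g + 1)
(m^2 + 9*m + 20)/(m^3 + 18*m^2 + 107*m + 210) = (m + 4)/(m^2 + 13*m + 42)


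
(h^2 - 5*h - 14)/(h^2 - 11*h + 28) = (h + 2)/(h - 4)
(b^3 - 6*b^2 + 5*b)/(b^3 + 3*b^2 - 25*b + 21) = b*(b - 5)/(b^2 + 4*b - 21)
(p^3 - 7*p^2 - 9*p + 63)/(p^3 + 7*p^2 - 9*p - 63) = (p - 7)/(p + 7)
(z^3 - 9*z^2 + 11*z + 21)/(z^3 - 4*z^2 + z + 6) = (z - 7)/(z - 2)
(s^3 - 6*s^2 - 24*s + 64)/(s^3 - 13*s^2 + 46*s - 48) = (s + 4)/(s - 3)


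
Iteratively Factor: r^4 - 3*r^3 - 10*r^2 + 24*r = (r - 4)*(r^3 + r^2 - 6*r) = (r - 4)*(r - 2)*(r^2 + 3*r) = (r - 4)*(r - 2)*(r + 3)*(r)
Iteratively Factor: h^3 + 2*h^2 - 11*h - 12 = (h - 3)*(h^2 + 5*h + 4) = (h - 3)*(h + 4)*(h + 1)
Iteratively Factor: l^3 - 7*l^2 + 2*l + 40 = (l - 5)*(l^2 - 2*l - 8) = (l - 5)*(l + 2)*(l - 4)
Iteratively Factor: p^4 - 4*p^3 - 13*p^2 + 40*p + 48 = (p + 1)*(p^3 - 5*p^2 - 8*p + 48) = (p - 4)*(p + 1)*(p^2 - p - 12) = (p - 4)*(p + 1)*(p + 3)*(p - 4)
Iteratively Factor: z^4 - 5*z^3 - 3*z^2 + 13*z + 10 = (z + 1)*(z^3 - 6*z^2 + 3*z + 10) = (z - 2)*(z + 1)*(z^2 - 4*z - 5) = (z - 2)*(z + 1)^2*(z - 5)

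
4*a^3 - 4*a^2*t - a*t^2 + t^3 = (-2*a + t)*(-a + t)*(2*a + t)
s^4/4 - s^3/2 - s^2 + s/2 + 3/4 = (s/4 + 1/4)*(s - 3)*(s - 1)*(s + 1)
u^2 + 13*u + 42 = (u + 6)*(u + 7)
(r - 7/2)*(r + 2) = r^2 - 3*r/2 - 7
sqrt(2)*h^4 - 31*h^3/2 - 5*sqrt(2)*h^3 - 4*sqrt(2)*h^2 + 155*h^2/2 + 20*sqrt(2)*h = h*(h - 5)*(h - 8*sqrt(2))*(sqrt(2)*h + 1/2)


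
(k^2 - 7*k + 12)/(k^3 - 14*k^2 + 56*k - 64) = (k - 3)/(k^2 - 10*k + 16)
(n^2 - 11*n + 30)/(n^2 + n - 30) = (n - 6)/(n + 6)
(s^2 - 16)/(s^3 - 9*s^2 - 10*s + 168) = (s - 4)/(s^2 - 13*s + 42)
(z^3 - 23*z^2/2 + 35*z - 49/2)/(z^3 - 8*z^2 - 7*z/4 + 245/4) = 2*(z - 1)/(2*z + 5)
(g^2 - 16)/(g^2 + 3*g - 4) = (g - 4)/(g - 1)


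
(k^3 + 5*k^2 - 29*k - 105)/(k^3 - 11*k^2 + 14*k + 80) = (k^2 + 10*k + 21)/(k^2 - 6*k - 16)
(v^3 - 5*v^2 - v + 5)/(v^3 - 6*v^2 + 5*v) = (v + 1)/v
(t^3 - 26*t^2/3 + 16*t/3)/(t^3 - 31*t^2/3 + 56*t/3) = (3*t - 2)/(3*t - 7)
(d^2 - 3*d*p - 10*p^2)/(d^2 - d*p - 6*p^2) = (-d + 5*p)/(-d + 3*p)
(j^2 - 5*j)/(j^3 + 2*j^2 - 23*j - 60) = j/(j^2 + 7*j + 12)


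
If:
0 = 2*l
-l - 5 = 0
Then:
No Solution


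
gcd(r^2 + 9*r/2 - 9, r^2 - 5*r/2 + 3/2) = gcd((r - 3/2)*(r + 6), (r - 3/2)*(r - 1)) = r - 3/2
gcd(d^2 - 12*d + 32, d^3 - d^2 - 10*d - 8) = d - 4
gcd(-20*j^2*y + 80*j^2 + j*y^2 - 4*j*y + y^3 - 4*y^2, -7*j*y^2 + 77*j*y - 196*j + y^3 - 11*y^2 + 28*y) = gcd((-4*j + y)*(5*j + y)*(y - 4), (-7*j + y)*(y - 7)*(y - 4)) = y - 4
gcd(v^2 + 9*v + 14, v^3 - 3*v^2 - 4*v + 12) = v + 2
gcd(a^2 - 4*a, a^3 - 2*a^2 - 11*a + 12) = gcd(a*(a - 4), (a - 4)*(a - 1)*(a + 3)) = a - 4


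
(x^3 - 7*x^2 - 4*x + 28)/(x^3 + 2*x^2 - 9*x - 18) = (x^2 - 9*x + 14)/(x^2 - 9)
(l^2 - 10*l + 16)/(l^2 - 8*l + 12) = (l - 8)/(l - 6)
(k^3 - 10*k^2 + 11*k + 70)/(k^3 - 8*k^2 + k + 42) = (k - 5)/(k - 3)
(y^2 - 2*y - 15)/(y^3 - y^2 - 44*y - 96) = (y - 5)/(y^2 - 4*y - 32)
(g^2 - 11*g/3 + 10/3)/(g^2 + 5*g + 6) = (3*g^2 - 11*g + 10)/(3*(g^2 + 5*g + 6))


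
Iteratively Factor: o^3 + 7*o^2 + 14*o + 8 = (o + 4)*(o^2 + 3*o + 2) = (o + 1)*(o + 4)*(o + 2)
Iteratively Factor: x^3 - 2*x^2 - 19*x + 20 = (x - 1)*(x^2 - x - 20) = (x - 1)*(x + 4)*(x - 5)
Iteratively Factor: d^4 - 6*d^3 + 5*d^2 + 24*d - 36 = (d - 2)*(d^3 - 4*d^2 - 3*d + 18) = (d - 3)*(d - 2)*(d^2 - d - 6) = (d - 3)^2*(d - 2)*(d + 2)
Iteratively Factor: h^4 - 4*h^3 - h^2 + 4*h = (h - 4)*(h^3 - h) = (h - 4)*(h + 1)*(h^2 - h) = (h - 4)*(h - 1)*(h + 1)*(h)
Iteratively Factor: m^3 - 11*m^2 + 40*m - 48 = (m - 4)*(m^2 - 7*m + 12) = (m - 4)*(m - 3)*(m - 4)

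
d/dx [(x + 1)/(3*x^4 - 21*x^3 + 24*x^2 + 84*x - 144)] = (x^4 - 7*x^3 + 8*x^2 + 28*x - (x + 1)*(4*x^3 - 21*x^2 + 16*x + 28) - 48)/(3*(x^4 - 7*x^3 + 8*x^2 + 28*x - 48)^2)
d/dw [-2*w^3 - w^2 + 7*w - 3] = -6*w^2 - 2*w + 7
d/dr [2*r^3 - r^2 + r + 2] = 6*r^2 - 2*r + 1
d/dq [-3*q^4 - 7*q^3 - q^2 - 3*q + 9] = -12*q^3 - 21*q^2 - 2*q - 3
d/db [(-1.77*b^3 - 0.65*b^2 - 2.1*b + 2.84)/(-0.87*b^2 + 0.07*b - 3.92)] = (1.5399*b^4 - 0.2478*b^3 + 18.9427*b^2 + 10.0376*b + 8.0332)/(0.7569*b^4 - 0.1218*b^3 + 6.8257*b^2 - 0.5488*b + 15.3664)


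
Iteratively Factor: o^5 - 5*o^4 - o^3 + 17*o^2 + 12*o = (o - 4)*(o^4 - o^3 - 5*o^2 - 3*o) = (o - 4)*(o - 3)*(o^3 + 2*o^2 + o) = o*(o - 4)*(o - 3)*(o^2 + 2*o + 1) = o*(o - 4)*(o - 3)*(o + 1)*(o + 1)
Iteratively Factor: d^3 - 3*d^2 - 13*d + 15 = (d - 5)*(d^2 + 2*d - 3) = (d - 5)*(d + 3)*(d - 1)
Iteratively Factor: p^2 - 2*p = (p)*(p - 2)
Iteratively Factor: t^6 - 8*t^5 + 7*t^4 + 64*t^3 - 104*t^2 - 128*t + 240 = (t - 3)*(t^5 - 5*t^4 - 8*t^3 + 40*t^2 + 16*t - 80) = (t - 5)*(t - 3)*(t^4 - 8*t^2 + 16) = (t - 5)*(t - 3)*(t + 2)*(t^3 - 2*t^2 - 4*t + 8) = (t - 5)*(t - 3)*(t - 2)*(t + 2)*(t^2 - 4) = (t - 5)*(t - 3)*(t - 2)*(t + 2)^2*(t - 2)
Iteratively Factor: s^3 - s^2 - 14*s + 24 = (s - 2)*(s^2 + s - 12) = (s - 3)*(s - 2)*(s + 4)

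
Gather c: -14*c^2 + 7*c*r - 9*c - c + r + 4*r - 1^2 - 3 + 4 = -14*c^2 + c*(7*r - 10) + 5*r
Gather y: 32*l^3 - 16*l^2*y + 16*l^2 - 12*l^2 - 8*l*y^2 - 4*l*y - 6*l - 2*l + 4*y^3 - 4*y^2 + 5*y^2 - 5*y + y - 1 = 32*l^3 + 4*l^2 - 8*l + 4*y^3 + y^2*(1 - 8*l) + y*(-16*l^2 - 4*l - 4) - 1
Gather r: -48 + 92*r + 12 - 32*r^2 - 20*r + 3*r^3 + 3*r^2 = 3*r^3 - 29*r^2 + 72*r - 36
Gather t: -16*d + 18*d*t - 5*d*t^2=-5*d*t^2 + 18*d*t - 16*d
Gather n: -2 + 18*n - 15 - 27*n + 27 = 10 - 9*n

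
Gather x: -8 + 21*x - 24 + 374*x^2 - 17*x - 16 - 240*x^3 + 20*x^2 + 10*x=-240*x^3 + 394*x^2 + 14*x - 48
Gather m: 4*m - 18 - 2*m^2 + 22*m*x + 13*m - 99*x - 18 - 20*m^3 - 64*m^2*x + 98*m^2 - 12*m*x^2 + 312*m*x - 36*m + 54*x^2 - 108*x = -20*m^3 + m^2*(96 - 64*x) + m*(-12*x^2 + 334*x - 19) + 54*x^2 - 207*x - 36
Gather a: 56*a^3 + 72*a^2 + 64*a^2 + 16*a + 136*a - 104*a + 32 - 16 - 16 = 56*a^3 + 136*a^2 + 48*a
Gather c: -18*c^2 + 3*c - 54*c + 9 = -18*c^2 - 51*c + 9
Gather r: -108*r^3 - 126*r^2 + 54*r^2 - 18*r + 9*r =-108*r^3 - 72*r^2 - 9*r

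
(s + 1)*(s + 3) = s^2 + 4*s + 3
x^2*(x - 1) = x^3 - x^2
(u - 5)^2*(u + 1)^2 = u^4 - 8*u^3 + 6*u^2 + 40*u + 25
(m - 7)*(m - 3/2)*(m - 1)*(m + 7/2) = m^4 - 6*m^3 - 57*m^2/4 + 56*m - 147/4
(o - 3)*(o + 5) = o^2 + 2*o - 15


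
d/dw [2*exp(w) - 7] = 2*exp(w)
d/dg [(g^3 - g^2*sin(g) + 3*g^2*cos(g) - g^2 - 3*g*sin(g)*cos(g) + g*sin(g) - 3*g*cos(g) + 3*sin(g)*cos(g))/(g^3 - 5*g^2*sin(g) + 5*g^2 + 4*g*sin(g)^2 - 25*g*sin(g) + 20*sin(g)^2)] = (-3*g^3*sin(g) + 4*g^3*cos(g) - 16*g^2*sin(g) + 13*g^2*cos(g) + 18*g^2 - 25*g*sin(g) - 14*g*cos(g) + 48*g + 20*sin(g) - 36*sin(2*g) + 15*cos(g) - 60)/((g + 5)^2*(g - 4*sin(g))^2)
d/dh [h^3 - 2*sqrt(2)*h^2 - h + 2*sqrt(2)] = 3*h^2 - 4*sqrt(2)*h - 1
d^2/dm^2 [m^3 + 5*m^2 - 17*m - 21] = 6*m + 10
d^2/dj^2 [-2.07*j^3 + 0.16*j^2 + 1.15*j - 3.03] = 0.32 - 12.42*j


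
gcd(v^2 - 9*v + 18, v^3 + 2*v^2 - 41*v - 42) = v - 6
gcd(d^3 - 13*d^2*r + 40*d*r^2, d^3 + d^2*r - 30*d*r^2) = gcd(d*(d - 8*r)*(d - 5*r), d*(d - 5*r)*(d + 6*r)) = -d^2 + 5*d*r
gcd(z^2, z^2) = z^2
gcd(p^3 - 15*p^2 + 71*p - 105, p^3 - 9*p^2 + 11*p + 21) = p^2 - 10*p + 21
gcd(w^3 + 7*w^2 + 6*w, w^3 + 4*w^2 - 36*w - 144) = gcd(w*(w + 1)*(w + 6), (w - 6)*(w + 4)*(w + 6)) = w + 6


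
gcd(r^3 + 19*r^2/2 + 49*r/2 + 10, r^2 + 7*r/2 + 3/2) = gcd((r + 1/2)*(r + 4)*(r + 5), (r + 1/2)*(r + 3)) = r + 1/2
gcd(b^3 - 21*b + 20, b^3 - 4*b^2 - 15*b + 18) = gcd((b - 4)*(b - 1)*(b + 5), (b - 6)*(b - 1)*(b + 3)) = b - 1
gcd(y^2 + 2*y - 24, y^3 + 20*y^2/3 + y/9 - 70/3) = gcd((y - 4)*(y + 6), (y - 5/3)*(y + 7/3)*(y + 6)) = y + 6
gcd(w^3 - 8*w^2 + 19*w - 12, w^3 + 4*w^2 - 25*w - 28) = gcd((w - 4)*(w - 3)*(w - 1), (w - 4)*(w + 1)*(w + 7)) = w - 4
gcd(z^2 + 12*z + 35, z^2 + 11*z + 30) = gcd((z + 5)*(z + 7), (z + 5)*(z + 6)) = z + 5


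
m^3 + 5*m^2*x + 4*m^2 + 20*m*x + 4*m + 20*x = (m + 2)^2*(m + 5*x)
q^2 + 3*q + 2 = (q + 1)*(q + 2)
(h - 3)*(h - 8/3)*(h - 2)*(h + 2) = h^4 - 17*h^3/3 + 4*h^2 + 68*h/3 - 32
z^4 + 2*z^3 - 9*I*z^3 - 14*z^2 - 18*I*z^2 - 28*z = z*(z + 2)*(z - 7*I)*(z - 2*I)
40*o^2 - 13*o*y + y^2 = (-8*o + y)*(-5*o + y)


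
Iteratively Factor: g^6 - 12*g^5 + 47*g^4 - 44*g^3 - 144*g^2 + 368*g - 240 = (g - 5)*(g^5 - 7*g^4 + 12*g^3 + 16*g^2 - 64*g + 48) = (g - 5)*(g - 2)*(g^4 - 5*g^3 + 2*g^2 + 20*g - 24) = (g - 5)*(g - 2)^2*(g^3 - 3*g^2 - 4*g + 12) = (g - 5)*(g - 2)^2*(g + 2)*(g^2 - 5*g + 6) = (g - 5)*(g - 2)^3*(g + 2)*(g - 3)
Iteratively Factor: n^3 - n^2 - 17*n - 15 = (n + 3)*(n^2 - 4*n - 5) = (n + 1)*(n + 3)*(n - 5)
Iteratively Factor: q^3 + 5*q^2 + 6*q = (q + 2)*(q^2 + 3*q) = (q + 2)*(q + 3)*(q)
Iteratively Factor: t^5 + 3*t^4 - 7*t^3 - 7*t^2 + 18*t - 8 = (t - 1)*(t^4 + 4*t^3 - 3*t^2 - 10*t + 8) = (t - 1)*(t + 4)*(t^3 - 3*t + 2) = (t - 1)^2*(t + 4)*(t^2 + t - 2) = (t - 1)^2*(t + 2)*(t + 4)*(t - 1)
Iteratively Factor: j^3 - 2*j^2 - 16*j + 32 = (j + 4)*(j^2 - 6*j + 8) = (j - 4)*(j + 4)*(j - 2)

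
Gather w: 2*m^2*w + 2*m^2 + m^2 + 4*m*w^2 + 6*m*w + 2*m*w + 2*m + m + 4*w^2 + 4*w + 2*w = 3*m^2 + 3*m + w^2*(4*m + 4) + w*(2*m^2 + 8*m + 6)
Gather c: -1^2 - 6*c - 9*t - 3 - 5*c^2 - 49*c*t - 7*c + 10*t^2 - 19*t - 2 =-5*c^2 + c*(-49*t - 13) + 10*t^2 - 28*t - 6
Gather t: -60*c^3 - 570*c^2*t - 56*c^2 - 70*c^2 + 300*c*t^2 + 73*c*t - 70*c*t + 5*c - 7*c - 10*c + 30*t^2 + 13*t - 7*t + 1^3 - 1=-60*c^3 - 126*c^2 - 12*c + t^2*(300*c + 30) + t*(-570*c^2 + 3*c + 6)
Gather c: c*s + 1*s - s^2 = c*s - s^2 + s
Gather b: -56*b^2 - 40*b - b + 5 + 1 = -56*b^2 - 41*b + 6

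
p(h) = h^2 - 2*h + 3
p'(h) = 2*h - 2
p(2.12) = 3.25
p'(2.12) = 2.24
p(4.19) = 12.18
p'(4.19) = 6.38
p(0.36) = 2.41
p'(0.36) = -1.28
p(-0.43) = 4.04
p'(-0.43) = -2.86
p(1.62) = 2.38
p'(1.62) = 1.24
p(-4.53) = 32.58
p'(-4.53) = -11.06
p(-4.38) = 30.94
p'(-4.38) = -10.76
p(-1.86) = 10.18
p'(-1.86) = -5.72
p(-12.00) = 171.00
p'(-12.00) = -26.00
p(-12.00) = 171.00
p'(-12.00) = -26.00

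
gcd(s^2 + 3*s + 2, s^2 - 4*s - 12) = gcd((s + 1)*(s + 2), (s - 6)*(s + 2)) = s + 2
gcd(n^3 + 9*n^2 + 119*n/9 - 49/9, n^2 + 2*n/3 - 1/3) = n - 1/3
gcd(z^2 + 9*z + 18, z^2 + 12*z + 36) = z + 6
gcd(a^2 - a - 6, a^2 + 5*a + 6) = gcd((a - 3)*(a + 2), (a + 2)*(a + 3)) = a + 2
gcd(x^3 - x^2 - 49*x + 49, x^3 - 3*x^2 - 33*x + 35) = x^2 - 8*x + 7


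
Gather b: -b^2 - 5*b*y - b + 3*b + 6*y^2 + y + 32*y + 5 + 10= -b^2 + b*(2 - 5*y) + 6*y^2 + 33*y + 15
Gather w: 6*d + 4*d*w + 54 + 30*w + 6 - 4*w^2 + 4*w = 6*d - 4*w^2 + w*(4*d + 34) + 60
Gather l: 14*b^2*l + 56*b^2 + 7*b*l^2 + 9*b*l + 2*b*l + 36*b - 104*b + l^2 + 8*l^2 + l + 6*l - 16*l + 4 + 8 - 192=56*b^2 - 68*b + l^2*(7*b + 9) + l*(14*b^2 + 11*b - 9) - 180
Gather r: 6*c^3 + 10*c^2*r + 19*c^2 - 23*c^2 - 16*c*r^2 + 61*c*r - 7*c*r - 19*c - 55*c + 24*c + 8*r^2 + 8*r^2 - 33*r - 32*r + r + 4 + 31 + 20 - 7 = 6*c^3 - 4*c^2 - 50*c + r^2*(16 - 16*c) + r*(10*c^2 + 54*c - 64) + 48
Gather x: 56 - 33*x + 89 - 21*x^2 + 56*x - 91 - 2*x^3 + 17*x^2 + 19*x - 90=-2*x^3 - 4*x^2 + 42*x - 36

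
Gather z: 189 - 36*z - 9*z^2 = -9*z^2 - 36*z + 189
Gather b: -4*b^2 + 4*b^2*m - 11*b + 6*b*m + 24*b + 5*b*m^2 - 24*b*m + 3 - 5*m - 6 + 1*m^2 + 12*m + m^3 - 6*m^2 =b^2*(4*m - 4) + b*(5*m^2 - 18*m + 13) + m^3 - 5*m^2 + 7*m - 3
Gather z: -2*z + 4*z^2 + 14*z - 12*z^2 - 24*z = -8*z^2 - 12*z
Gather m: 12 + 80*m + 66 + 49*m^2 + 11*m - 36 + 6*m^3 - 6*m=6*m^3 + 49*m^2 + 85*m + 42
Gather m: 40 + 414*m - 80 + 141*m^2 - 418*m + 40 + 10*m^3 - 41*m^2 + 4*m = 10*m^3 + 100*m^2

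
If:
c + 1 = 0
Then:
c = -1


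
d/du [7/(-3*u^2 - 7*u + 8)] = 7*(6*u + 7)/(3*u^2 + 7*u - 8)^2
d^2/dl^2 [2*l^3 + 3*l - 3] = 12*l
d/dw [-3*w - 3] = -3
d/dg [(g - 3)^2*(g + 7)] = (g - 3)*(3*g + 11)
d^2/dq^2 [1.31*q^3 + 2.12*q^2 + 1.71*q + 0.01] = 7.86*q + 4.24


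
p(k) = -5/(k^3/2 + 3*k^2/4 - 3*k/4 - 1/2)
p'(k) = -5*(-3*k^2/2 - 3*k/2 + 3/4)/(k^3/2 + 3*k^2/4 - 3*k/4 - 1/2)^2 = 60*(2*k^2 + 2*k - 1)/(2*k^3 + 3*k^2 - 3*k - 2)^2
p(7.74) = -0.02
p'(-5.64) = 0.05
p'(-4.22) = 0.21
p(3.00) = -0.29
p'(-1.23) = -4.15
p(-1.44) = -7.79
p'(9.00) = 0.00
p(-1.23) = -7.98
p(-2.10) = 20.16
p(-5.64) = 0.08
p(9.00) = -0.01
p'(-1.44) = 2.43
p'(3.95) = 0.09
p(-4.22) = 0.23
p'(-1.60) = 10.54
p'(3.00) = 0.28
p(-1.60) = -8.74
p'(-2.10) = 220.72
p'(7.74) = 0.01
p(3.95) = -0.13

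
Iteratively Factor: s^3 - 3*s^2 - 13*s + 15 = (s - 5)*(s^2 + 2*s - 3) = (s - 5)*(s - 1)*(s + 3)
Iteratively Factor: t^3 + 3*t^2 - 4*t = (t)*(t^2 + 3*t - 4) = t*(t + 4)*(t - 1)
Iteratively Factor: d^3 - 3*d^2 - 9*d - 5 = (d + 1)*(d^2 - 4*d - 5) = (d - 5)*(d + 1)*(d + 1)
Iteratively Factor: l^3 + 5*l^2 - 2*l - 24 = (l + 3)*(l^2 + 2*l - 8) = (l + 3)*(l + 4)*(l - 2)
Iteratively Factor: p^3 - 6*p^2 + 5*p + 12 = (p - 4)*(p^2 - 2*p - 3) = (p - 4)*(p - 3)*(p + 1)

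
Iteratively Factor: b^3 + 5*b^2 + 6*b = (b + 2)*(b^2 + 3*b) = b*(b + 2)*(b + 3)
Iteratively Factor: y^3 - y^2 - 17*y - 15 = (y - 5)*(y^2 + 4*y + 3) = (y - 5)*(y + 3)*(y + 1)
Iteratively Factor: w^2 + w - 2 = (w + 2)*(w - 1)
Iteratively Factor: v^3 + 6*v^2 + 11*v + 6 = (v + 2)*(v^2 + 4*v + 3) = (v + 2)*(v + 3)*(v + 1)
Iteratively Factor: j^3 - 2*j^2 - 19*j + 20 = (j + 4)*(j^2 - 6*j + 5) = (j - 1)*(j + 4)*(j - 5)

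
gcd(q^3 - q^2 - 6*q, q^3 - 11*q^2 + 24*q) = q^2 - 3*q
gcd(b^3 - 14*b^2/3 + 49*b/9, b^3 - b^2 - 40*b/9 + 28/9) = b - 7/3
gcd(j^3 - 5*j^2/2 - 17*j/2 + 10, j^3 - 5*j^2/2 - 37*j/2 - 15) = j + 5/2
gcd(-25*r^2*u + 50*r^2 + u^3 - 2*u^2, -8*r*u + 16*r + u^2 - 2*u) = u - 2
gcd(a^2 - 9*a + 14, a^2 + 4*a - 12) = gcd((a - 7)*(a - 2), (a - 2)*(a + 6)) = a - 2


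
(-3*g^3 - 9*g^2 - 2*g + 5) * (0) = 0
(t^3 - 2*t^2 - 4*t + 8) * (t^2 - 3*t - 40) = t^5 - 5*t^4 - 38*t^3 + 100*t^2 + 136*t - 320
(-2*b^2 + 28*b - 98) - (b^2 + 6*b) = -3*b^2 + 22*b - 98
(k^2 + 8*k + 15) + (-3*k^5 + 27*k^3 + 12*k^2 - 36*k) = -3*k^5 + 27*k^3 + 13*k^2 - 28*k + 15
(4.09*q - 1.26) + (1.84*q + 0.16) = 5.93*q - 1.1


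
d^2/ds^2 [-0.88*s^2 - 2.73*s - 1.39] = -1.76000000000000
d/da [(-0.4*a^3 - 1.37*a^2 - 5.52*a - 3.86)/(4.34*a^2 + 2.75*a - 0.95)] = (-1.736*a^4 - 2.2*a^3 + 21.3293*a^2 + 36.1078*a + 15.859)/(18.8356*a^4 + 23.87*a^3 - 0.683499999999999*a^2 - 5.225*a + 0.9025)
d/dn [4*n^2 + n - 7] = 8*n + 1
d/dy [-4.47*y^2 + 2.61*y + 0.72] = 2.61 - 8.94*y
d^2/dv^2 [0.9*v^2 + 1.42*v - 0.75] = 1.80000000000000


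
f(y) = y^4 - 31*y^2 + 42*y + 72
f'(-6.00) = -450.00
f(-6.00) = 0.00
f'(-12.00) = -6126.00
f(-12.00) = 15840.00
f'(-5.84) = -392.63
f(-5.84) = -67.36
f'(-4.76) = -94.28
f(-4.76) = -316.94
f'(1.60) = -40.82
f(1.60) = 66.39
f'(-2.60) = 132.90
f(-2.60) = -201.06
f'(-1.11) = 105.35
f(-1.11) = -11.30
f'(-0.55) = 75.43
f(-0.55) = 39.61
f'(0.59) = 6.24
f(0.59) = 86.11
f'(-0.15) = 51.29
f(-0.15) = 65.00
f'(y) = 4*y^3 - 62*y + 42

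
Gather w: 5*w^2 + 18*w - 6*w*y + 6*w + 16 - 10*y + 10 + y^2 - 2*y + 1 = 5*w^2 + w*(24 - 6*y) + y^2 - 12*y + 27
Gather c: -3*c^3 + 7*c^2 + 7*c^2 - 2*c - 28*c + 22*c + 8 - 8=-3*c^3 + 14*c^2 - 8*c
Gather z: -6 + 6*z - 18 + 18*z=24*z - 24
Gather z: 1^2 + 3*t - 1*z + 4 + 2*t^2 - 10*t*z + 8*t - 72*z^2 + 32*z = 2*t^2 + 11*t - 72*z^2 + z*(31 - 10*t) + 5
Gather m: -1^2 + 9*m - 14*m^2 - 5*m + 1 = -14*m^2 + 4*m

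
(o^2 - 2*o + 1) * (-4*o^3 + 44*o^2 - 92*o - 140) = -4*o^5 + 52*o^4 - 184*o^3 + 88*o^2 + 188*o - 140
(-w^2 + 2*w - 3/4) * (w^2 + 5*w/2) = -w^4 - w^3/2 + 17*w^2/4 - 15*w/8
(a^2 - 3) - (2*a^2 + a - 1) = -a^2 - a - 2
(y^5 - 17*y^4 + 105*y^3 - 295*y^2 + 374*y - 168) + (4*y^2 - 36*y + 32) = y^5 - 17*y^4 + 105*y^3 - 291*y^2 + 338*y - 136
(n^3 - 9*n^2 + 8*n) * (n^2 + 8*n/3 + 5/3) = n^5 - 19*n^4/3 - 43*n^3/3 + 19*n^2/3 + 40*n/3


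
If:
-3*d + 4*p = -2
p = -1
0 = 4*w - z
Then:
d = -2/3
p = -1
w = z/4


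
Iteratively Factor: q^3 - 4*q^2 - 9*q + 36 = (q + 3)*(q^2 - 7*q + 12) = (q - 3)*(q + 3)*(q - 4)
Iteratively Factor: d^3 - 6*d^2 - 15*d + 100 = (d - 5)*(d^2 - d - 20) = (d - 5)^2*(d + 4)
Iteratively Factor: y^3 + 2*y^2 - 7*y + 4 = (y - 1)*(y^2 + 3*y - 4) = (y - 1)^2*(y + 4)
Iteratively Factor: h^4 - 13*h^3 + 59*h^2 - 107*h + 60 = (h - 4)*(h^3 - 9*h^2 + 23*h - 15) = (h - 4)*(h - 3)*(h^2 - 6*h + 5) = (h - 5)*(h - 4)*(h - 3)*(h - 1)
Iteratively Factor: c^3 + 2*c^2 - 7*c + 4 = (c + 4)*(c^2 - 2*c + 1) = (c - 1)*(c + 4)*(c - 1)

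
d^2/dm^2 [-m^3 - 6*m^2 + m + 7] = -6*m - 12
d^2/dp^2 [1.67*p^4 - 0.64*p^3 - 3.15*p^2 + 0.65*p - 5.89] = 20.04*p^2 - 3.84*p - 6.3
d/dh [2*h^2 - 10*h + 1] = 4*h - 10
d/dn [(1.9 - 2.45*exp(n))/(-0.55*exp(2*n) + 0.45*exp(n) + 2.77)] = (-1.3475*exp(2*n) + 2.09*exp(n) - 7.6415)*exp(n)/(0.3025*exp(4*n) - 0.495*exp(3*n) - 2.8445*exp(2*n) + 2.493*exp(n) + 7.6729)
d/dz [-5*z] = -5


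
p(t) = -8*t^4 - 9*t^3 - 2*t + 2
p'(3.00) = -1109.00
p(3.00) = -895.00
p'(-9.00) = 21139.00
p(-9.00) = -45907.00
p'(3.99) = -2464.52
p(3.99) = -2605.27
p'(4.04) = -2552.74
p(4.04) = -2730.69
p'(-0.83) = -2.30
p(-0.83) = 5.01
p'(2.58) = -731.28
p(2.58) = -512.18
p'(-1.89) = 117.59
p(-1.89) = -35.54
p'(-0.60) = -4.81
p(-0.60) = 4.11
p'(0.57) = -16.70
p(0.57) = -1.65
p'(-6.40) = 7280.69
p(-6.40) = -11047.68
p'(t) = -32*t^3 - 27*t^2 - 2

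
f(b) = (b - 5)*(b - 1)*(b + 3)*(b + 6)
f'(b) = (b - 5)*(b - 1)*(b + 3) + (b - 5)*(b - 1)*(b + 6) + (b - 5)*(b + 3)*(b + 6) + (b - 1)*(b + 3)*(b + 6) = 4*b^3 + 9*b^2 - 62*b - 63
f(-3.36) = -34.64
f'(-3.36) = 95.19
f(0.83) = 18.54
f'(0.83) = -105.97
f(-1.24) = 117.10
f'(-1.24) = 20.09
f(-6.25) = 66.27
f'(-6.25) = -300.50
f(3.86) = -220.53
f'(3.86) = 61.83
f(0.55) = 46.56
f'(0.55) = -93.71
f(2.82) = -203.67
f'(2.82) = -76.57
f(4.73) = -83.53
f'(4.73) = 268.39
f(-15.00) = 34560.00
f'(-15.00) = -10608.00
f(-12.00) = 11934.00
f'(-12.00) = -4935.00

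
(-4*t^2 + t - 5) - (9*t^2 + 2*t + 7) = -13*t^2 - t - 12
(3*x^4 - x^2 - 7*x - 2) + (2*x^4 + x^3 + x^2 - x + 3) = 5*x^4 + x^3 - 8*x + 1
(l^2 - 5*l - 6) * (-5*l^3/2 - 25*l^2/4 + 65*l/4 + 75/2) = -5*l^5/2 + 25*l^4/4 + 125*l^3/2 - 25*l^2/4 - 285*l - 225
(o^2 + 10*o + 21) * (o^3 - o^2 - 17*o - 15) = o^5 + 9*o^4 - 6*o^3 - 206*o^2 - 507*o - 315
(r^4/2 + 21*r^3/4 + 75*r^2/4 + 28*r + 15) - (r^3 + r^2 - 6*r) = r^4/2 + 17*r^3/4 + 71*r^2/4 + 34*r + 15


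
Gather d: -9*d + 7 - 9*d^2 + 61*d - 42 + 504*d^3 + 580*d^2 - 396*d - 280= 504*d^3 + 571*d^2 - 344*d - 315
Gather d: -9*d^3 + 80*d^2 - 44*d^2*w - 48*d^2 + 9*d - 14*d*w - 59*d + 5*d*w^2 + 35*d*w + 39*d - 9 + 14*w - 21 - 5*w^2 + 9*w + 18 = -9*d^3 + d^2*(32 - 44*w) + d*(5*w^2 + 21*w - 11) - 5*w^2 + 23*w - 12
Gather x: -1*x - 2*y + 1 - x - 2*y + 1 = -2*x - 4*y + 2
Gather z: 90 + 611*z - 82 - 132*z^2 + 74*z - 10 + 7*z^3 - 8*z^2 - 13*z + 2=7*z^3 - 140*z^2 + 672*z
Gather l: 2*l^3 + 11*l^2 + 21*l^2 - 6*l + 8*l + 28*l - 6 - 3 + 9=2*l^3 + 32*l^2 + 30*l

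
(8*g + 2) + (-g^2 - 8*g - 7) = -g^2 - 5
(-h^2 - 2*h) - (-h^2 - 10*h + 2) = 8*h - 2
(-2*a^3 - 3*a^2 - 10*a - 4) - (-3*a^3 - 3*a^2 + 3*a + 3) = a^3 - 13*a - 7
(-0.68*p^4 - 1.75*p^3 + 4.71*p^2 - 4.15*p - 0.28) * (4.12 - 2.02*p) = 1.3736*p^5 + 0.7334*p^4 - 16.7242*p^3 + 27.7882*p^2 - 16.5324*p - 1.1536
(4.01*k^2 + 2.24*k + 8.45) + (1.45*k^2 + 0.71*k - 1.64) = 5.46*k^2 + 2.95*k + 6.81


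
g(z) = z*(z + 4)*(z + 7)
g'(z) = z*(z + 4) + z*(z + 7) + (z + 4)*(z + 7)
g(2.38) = 142.43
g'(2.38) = 97.35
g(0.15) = 4.45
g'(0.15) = 31.37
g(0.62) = 21.83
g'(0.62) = 42.79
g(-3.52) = -5.88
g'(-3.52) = -12.27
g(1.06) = 43.23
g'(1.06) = 54.69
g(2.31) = 135.70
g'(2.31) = 94.83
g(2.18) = 123.68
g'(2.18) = 90.22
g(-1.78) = -20.63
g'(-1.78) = -1.65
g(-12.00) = -480.00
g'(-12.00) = 196.00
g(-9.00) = -90.00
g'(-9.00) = 73.00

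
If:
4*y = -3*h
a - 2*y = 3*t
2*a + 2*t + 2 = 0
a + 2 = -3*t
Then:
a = -1/2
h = -2/3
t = -1/2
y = 1/2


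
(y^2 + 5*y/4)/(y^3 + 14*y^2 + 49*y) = (y + 5/4)/(y^2 + 14*y + 49)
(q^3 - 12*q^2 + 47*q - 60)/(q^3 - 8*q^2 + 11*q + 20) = (q - 3)/(q + 1)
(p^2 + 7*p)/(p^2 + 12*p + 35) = p/(p + 5)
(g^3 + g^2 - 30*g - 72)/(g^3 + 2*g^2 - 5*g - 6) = (g^2 - 2*g - 24)/(g^2 - g - 2)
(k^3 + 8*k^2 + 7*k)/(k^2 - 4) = k*(k^2 + 8*k + 7)/(k^2 - 4)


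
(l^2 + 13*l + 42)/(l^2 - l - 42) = (l + 7)/(l - 7)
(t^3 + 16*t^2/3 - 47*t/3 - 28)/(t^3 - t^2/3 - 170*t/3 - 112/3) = (3*t^2 - 5*t - 12)/(3*t^2 - 22*t - 16)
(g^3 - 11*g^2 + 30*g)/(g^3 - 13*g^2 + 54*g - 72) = g*(g - 5)/(g^2 - 7*g + 12)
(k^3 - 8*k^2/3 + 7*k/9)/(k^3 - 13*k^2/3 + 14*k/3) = (k - 1/3)/(k - 2)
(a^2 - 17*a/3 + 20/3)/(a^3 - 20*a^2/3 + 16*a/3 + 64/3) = (3*a - 5)/(3*a^2 - 8*a - 16)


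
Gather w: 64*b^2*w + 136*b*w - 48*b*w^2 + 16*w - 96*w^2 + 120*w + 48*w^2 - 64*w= w^2*(-48*b - 48) + w*(64*b^2 + 136*b + 72)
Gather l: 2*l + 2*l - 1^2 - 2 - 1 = 4*l - 4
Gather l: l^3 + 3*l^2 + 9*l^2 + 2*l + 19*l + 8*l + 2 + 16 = l^3 + 12*l^2 + 29*l + 18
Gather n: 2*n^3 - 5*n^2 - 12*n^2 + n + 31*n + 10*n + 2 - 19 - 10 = 2*n^3 - 17*n^2 + 42*n - 27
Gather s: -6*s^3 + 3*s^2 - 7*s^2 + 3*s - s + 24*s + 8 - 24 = -6*s^3 - 4*s^2 + 26*s - 16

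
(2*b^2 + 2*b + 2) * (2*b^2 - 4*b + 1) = 4*b^4 - 4*b^3 - 2*b^2 - 6*b + 2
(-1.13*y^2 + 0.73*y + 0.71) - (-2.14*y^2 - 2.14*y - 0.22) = 1.01*y^2 + 2.87*y + 0.93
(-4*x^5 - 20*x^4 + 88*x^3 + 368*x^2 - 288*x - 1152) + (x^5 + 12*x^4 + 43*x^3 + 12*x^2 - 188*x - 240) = -3*x^5 - 8*x^4 + 131*x^3 + 380*x^2 - 476*x - 1392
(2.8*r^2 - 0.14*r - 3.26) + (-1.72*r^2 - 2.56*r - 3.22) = 1.08*r^2 - 2.7*r - 6.48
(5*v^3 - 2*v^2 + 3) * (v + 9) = 5*v^4 + 43*v^3 - 18*v^2 + 3*v + 27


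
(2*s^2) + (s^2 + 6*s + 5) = 3*s^2 + 6*s + 5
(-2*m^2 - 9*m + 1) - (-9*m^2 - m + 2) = 7*m^2 - 8*m - 1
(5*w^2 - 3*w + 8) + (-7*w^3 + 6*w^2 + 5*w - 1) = -7*w^3 + 11*w^2 + 2*w + 7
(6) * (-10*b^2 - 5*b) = -60*b^2 - 30*b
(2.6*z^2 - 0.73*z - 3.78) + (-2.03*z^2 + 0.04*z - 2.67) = 0.57*z^2 - 0.69*z - 6.45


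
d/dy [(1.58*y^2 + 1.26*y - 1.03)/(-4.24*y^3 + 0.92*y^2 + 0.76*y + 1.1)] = (6.6992*y^4 + 10.6848*y^3 - 13.06*y^2 + 5.3712*y + 2.1688)/(17.9776*y^6 - 7.8016*y^5 - 5.5984*y^4 - 7.9296*y^3 + 2.6016*y^2 + 1.672*y + 1.21)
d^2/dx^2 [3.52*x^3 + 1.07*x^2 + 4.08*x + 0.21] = 21.12*x + 2.14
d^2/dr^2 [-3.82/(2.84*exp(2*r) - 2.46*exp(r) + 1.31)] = (-3.82*(5.68*exp(r) - 2.46)*(11.36*exp(r) - 4.92)*exp(r) + (43.3952*exp(r) - 9.3972)*(2.84*exp(2*r) - 2.46*exp(r) + 1.31))*exp(r)/(2.84*exp(2*r) - 2.46*exp(r) + 1.31)^3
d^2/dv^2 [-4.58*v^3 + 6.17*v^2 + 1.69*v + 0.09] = 12.34 - 27.48*v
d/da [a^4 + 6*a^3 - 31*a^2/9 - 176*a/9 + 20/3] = 4*a^3 + 18*a^2 - 62*a/9 - 176/9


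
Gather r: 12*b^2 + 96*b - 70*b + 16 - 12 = 12*b^2 + 26*b + 4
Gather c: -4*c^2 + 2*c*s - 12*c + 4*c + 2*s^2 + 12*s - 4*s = -4*c^2 + c*(2*s - 8) + 2*s^2 + 8*s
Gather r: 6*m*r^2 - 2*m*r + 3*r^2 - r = r^2*(6*m + 3) + r*(-2*m - 1)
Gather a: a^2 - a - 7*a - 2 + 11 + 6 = a^2 - 8*a + 15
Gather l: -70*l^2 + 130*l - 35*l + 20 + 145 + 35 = -70*l^2 + 95*l + 200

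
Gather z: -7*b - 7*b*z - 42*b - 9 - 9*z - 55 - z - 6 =-49*b + z*(-7*b - 10) - 70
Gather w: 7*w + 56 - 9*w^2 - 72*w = -9*w^2 - 65*w + 56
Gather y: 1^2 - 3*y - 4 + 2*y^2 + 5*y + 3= 2*y^2 + 2*y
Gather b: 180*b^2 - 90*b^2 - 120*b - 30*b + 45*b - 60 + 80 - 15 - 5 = 90*b^2 - 105*b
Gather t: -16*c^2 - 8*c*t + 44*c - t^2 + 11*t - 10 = -16*c^2 + 44*c - t^2 + t*(11 - 8*c) - 10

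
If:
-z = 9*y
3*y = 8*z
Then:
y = 0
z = 0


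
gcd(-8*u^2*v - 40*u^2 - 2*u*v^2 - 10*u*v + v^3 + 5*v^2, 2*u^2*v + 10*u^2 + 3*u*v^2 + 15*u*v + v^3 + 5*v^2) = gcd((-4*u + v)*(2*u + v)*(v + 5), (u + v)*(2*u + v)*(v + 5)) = 2*u*v + 10*u + v^2 + 5*v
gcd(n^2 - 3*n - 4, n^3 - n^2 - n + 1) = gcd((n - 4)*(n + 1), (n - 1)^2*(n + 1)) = n + 1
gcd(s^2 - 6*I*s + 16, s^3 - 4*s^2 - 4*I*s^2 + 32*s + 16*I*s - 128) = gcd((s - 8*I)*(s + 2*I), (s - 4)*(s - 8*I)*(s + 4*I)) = s - 8*I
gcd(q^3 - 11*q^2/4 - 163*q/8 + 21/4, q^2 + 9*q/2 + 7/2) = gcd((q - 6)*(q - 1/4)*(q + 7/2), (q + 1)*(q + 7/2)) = q + 7/2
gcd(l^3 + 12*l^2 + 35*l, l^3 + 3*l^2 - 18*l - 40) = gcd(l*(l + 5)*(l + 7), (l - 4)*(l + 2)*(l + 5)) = l + 5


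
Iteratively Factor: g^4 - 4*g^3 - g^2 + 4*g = (g)*(g^3 - 4*g^2 - g + 4) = g*(g - 4)*(g^2 - 1) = g*(g - 4)*(g + 1)*(g - 1)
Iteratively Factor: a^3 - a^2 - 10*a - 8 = (a + 2)*(a^2 - 3*a - 4) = (a - 4)*(a + 2)*(a + 1)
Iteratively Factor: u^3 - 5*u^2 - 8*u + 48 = (u - 4)*(u^2 - u - 12) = (u - 4)^2*(u + 3)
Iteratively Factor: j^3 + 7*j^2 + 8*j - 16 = (j - 1)*(j^2 + 8*j + 16) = (j - 1)*(j + 4)*(j + 4)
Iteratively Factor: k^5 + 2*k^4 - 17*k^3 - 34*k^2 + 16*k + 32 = (k + 2)*(k^4 - 17*k^2 + 16) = (k + 2)*(k + 4)*(k^3 - 4*k^2 - k + 4) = (k + 1)*(k + 2)*(k + 4)*(k^2 - 5*k + 4) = (k - 1)*(k + 1)*(k + 2)*(k + 4)*(k - 4)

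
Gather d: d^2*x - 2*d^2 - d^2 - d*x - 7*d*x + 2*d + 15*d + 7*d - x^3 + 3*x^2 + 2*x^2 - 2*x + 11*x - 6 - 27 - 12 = d^2*(x - 3) + d*(24 - 8*x) - x^3 + 5*x^2 + 9*x - 45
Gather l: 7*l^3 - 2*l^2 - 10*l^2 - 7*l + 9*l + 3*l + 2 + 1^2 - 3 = 7*l^3 - 12*l^2 + 5*l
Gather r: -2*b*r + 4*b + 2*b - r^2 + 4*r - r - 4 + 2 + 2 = 6*b - r^2 + r*(3 - 2*b)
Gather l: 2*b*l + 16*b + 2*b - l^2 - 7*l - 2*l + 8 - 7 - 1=18*b - l^2 + l*(2*b - 9)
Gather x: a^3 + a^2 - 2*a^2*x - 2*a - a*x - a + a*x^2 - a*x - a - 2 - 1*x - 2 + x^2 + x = a^3 + a^2 - 4*a + x^2*(a + 1) + x*(-2*a^2 - 2*a) - 4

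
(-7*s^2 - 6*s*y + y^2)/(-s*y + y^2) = (7*s^2 + 6*s*y - y^2)/(y*(s - y))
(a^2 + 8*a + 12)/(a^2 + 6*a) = (a + 2)/a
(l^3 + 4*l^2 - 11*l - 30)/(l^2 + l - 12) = (l^2 + 7*l + 10)/(l + 4)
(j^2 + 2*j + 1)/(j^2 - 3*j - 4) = (j + 1)/(j - 4)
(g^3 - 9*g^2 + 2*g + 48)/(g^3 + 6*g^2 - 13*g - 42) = (g - 8)/(g + 7)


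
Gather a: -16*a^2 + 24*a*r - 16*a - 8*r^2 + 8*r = -16*a^2 + a*(24*r - 16) - 8*r^2 + 8*r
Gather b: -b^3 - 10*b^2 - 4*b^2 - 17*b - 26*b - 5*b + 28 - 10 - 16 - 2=-b^3 - 14*b^2 - 48*b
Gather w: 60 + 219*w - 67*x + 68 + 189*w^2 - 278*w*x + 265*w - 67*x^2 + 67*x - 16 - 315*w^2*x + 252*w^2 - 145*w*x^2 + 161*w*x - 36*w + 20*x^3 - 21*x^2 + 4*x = w^2*(441 - 315*x) + w*(-145*x^2 - 117*x + 448) + 20*x^3 - 88*x^2 + 4*x + 112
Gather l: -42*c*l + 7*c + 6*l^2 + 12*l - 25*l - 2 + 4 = 7*c + 6*l^2 + l*(-42*c - 13) + 2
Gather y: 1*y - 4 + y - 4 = 2*y - 8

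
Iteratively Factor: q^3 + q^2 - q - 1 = (q + 1)*(q^2 - 1) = (q - 1)*(q + 1)*(q + 1)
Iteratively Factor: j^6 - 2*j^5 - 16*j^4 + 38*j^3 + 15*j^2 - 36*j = (j - 3)*(j^5 + j^4 - 13*j^3 - j^2 + 12*j) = (j - 3)*(j + 4)*(j^4 - 3*j^3 - j^2 + 3*j) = j*(j - 3)*(j + 4)*(j^3 - 3*j^2 - j + 3) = j*(j - 3)*(j + 1)*(j + 4)*(j^2 - 4*j + 3) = j*(j - 3)^2*(j + 1)*(j + 4)*(j - 1)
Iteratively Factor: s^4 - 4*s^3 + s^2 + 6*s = (s)*(s^3 - 4*s^2 + s + 6) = s*(s - 3)*(s^2 - s - 2) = s*(s - 3)*(s - 2)*(s + 1)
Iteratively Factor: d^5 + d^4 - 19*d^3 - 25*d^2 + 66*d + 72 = (d + 1)*(d^4 - 19*d^2 - 6*d + 72) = (d + 1)*(d + 3)*(d^3 - 3*d^2 - 10*d + 24) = (d - 2)*(d + 1)*(d + 3)*(d^2 - d - 12) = (d - 2)*(d + 1)*(d + 3)^2*(d - 4)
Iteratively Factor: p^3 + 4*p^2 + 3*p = (p + 3)*(p^2 + p) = (p + 1)*(p + 3)*(p)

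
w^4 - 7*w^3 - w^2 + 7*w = w*(w - 7)*(w - 1)*(w + 1)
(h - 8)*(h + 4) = h^2 - 4*h - 32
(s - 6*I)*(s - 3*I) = s^2 - 9*I*s - 18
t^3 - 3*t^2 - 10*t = t*(t - 5)*(t + 2)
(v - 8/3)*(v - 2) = v^2 - 14*v/3 + 16/3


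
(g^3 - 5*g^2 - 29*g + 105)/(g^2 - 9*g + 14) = (g^2 + 2*g - 15)/(g - 2)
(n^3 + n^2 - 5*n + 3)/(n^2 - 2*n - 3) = (-n^3 - n^2 + 5*n - 3)/(-n^2 + 2*n + 3)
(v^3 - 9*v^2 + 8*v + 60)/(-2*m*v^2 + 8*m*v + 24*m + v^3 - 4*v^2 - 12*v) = (v - 5)/(-2*m + v)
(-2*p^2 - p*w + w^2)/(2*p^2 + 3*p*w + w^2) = (-2*p + w)/(2*p + w)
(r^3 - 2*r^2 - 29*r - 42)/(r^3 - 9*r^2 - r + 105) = (r + 2)/(r - 5)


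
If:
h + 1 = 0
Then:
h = -1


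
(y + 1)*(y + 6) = y^2 + 7*y + 6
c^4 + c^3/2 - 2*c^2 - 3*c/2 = c*(c - 3/2)*(c + 1)^2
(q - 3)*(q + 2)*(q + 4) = q^3 + 3*q^2 - 10*q - 24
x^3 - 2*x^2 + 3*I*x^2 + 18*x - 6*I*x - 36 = (x - 2)*(x - 3*I)*(x + 6*I)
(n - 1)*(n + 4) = n^2 + 3*n - 4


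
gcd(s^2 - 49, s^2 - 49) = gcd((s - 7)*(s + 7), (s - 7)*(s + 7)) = s^2 - 49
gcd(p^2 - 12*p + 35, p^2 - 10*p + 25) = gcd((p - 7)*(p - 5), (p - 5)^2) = p - 5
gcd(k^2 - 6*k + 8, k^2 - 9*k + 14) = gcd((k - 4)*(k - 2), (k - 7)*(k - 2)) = k - 2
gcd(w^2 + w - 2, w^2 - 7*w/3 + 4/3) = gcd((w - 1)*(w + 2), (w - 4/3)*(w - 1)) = w - 1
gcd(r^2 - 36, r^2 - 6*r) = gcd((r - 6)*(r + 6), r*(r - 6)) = r - 6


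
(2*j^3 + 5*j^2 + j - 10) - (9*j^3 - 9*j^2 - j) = -7*j^3 + 14*j^2 + 2*j - 10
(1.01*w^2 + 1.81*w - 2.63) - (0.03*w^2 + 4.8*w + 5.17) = 0.98*w^2 - 2.99*w - 7.8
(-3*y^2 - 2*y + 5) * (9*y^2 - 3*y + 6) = -27*y^4 - 9*y^3 + 33*y^2 - 27*y + 30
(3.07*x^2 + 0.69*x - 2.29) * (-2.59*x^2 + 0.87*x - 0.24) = -7.9513*x^4 + 0.8838*x^3 + 5.7946*x^2 - 2.1579*x + 0.5496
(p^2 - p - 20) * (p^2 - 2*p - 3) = p^4 - 3*p^3 - 21*p^2 + 43*p + 60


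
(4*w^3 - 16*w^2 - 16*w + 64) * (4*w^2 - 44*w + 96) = 16*w^5 - 240*w^4 + 1024*w^3 - 576*w^2 - 4352*w + 6144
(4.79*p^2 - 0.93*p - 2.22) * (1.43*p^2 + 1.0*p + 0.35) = 6.8497*p^4 + 3.4601*p^3 - 2.4281*p^2 - 2.5455*p - 0.777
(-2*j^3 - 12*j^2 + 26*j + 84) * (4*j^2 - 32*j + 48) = -8*j^5 + 16*j^4 + 392*j^3 - 1072*j^2 - 1440*j + 4032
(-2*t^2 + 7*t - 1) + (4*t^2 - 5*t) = 2*t^2 + 2*t - 1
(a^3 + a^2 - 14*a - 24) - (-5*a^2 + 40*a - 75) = a^3 + 6*a^2 - 54*a + 51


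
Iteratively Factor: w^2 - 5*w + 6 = (w - 3)*(w - 2)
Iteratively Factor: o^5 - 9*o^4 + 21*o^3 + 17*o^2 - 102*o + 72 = (o - 3)*(o^4 - 6*o^3 + 3*o^2 + 26*o - 24) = (o - 3)^2*(o^3 - 3*o^2 - 6*o + 8) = (o - 3)^2*(o - 1)*(o^2 - 2*o - 8) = (o - 4)*(o - 3)^2*(o - 1)*(o + 2)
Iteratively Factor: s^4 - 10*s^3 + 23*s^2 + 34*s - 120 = (s - 5)*(s^3 - 5*s^2 - 2*s + 24) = (s - 5)*(s + 2)*(s^2 - 7*s + 12) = (s - 5)*(s - 4)*(s + 2)*(s - 3)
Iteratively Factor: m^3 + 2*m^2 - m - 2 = (m - 1)*(m^2 + 3*m + 2) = (m - 1)*(m + 2)*(m + 1)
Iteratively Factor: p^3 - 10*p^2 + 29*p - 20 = (p - 5)*(p^2 - 5*p + 4) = (p - 5)*(p - 1)*(p - 4)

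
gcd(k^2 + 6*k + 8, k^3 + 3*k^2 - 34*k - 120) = k + 4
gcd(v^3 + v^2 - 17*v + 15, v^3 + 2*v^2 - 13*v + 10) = v^2 + 4*v - 5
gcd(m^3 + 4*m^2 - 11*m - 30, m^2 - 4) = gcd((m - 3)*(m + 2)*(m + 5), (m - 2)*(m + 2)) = m + 2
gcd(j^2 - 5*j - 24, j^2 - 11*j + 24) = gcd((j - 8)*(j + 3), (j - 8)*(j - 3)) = j - 8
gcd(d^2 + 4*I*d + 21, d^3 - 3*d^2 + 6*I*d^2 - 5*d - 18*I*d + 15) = 1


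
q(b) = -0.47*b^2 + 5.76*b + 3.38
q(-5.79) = -45.73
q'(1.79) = 4.08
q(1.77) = 12.10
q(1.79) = 12.18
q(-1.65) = -7.40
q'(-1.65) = 7.31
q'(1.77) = 4.10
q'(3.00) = 2.94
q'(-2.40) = 8.02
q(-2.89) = -17.19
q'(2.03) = 3.85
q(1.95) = 12.82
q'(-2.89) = 8.48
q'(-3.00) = 8.58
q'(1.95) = 3.93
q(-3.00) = -18.13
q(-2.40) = -13.15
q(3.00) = 16.43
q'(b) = 5.76 - 0.94*b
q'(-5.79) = 11.20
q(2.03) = 13.14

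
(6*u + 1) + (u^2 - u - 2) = u^2 + 5*u - 1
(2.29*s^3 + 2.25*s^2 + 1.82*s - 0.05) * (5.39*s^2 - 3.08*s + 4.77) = 12.3431*s^5 + 5.0743*s^4 + 13.8031*s^3 + 4.8574*s^2 + 8.8354*s - 0.2385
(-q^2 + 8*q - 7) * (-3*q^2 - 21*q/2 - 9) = 3*q^4 - 27*q^3/2 - 54*q^2 + 3*q/2 + 63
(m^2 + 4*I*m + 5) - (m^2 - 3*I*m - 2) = 7*I*m + 7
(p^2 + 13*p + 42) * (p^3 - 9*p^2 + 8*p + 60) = p^5 + 4*p^4 - 67*p^3 - 214*p^2 + 1116*p + 2520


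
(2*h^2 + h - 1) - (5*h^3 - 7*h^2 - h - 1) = -5*h^3 + 9*h^2 + 2*h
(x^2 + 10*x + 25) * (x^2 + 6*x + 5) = x^4 + 16*x^3 + 90*x^2 + 200*x + 125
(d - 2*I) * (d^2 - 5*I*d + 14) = d^3 - 7*I*d^2 + 4*d - 28*I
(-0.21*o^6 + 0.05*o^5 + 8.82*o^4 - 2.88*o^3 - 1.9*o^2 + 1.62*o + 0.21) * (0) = 0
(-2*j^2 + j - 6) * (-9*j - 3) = 18*j^3 - 3*j^2 + 51*j + 18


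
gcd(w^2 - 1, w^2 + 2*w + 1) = w + 1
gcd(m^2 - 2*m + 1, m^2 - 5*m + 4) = m - 1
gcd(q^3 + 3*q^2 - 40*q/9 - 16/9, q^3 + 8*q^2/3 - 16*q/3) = q^2 + 8*q/3 - 16/3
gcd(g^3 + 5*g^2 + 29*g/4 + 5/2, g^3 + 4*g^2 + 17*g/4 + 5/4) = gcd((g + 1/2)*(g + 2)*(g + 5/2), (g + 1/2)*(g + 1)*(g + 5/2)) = g^2 + 3*g + 5/4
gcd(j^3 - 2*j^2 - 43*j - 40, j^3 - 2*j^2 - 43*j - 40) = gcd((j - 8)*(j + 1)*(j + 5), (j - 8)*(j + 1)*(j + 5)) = j^3 - 2*j^2 - 43*j - 40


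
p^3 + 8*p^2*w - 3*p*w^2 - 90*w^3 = (p - 3*w)*(p + 5*w)*(p + 6*w)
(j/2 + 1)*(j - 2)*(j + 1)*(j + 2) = j^4/2 + 3*j^3/2 - j^2 - 6*j - 4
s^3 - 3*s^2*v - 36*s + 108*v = (s - 6)*(s + 6)*(s - 3*v)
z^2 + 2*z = z*(z + 2)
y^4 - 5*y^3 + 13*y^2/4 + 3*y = y*(y - 4)*(y - 3/2)*(y + 1/2)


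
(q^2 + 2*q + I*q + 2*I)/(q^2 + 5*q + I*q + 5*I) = (q + 2)/(q + 5)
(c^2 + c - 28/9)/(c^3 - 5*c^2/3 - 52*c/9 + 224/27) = 3/(3*c - 8)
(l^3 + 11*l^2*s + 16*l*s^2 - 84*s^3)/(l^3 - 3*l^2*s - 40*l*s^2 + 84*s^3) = (-l - 7*s)/(-l + 7*s)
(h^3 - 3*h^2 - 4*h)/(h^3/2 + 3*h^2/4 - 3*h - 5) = 4*h*(h^2 - 3*h - 4)/(2*h^3 + 3*h^2 - 12*h - 20)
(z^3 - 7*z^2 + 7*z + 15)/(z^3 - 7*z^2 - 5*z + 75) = (z^2 - 2*z - 3)/(z^2 - 2*z - 15)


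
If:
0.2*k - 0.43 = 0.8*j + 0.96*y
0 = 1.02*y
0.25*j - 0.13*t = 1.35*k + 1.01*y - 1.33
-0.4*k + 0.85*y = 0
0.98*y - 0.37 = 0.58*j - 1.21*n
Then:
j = -0.54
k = 0.00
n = 0.05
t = 9.20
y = 0.00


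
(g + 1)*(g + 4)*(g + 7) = g^3 + 12*g^2 + 39*g + 28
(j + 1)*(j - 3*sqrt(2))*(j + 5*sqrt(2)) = j^3 + j^2 + 2*sqrt(2)*j^2 - 30*j + 2*sqrt(2)*j - 30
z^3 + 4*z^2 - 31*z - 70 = (z - 5)*(z + 2)*(z + 7)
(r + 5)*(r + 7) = r^2 + 12*r + 35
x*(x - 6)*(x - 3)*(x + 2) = x^4 - 7*x^3 + 36*x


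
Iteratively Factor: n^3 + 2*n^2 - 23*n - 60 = (n - 5)*(n^2 + 7*n + 12) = (n - 5)*(n + 4)*(n + 3)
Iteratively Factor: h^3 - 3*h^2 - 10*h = (h + 2)*(h^2 - 5*h) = h*(h + 2)*(h - 5)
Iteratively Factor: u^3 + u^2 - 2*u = (u + 2)*(u^2 - u) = (u - 1)*(u + 2)*(u)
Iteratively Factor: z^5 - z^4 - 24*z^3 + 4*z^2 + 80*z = (z + 2)*(z^4 - 3*z^3 - 18*z^2 + 40*z) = (z - 5)*(z + 2)*(z^3 + 2*z^2 - 8*z) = z*(z - 5)*(z + 2)*(z^2 + 2*z - 8) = z*(z - 5)*(z + 2)*(z + 4)*(z - 2)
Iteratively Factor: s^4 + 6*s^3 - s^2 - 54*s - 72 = (s + 2)*(s^3 + 4*s^2 - 9*s - 36) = (s + 2)*(s + 4)*(s^2 - 9) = (s - 3)*(s + 2)*(s + 4)*(s + 3)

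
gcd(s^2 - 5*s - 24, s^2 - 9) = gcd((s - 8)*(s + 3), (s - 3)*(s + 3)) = s + 3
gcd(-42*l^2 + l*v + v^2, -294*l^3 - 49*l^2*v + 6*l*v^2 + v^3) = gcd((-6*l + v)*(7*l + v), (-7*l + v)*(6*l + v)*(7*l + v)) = 7*l + v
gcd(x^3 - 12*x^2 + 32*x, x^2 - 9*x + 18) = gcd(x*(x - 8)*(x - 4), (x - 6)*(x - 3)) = 1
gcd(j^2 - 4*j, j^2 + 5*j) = j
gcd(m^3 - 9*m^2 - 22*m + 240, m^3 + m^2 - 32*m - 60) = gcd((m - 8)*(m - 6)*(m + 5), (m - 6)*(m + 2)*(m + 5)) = m^2 - m - 30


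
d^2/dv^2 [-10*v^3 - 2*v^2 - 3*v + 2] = -60*v - 4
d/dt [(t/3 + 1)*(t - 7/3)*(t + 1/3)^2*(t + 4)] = 5*t^4/3 + 64*t^3/9 - 10*t^2/9 - 1640*t/81 - 517/81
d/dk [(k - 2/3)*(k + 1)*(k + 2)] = k*(9*k + 14)/3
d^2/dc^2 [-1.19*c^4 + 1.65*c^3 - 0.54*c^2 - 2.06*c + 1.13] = -14.28*c^2 + 9.9*c - 1.08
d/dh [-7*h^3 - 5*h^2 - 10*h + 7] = -21*h^2 - 10*h - 10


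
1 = 1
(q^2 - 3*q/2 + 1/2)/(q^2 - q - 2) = (-q^2 + 3*q/2 - 1/2)/(-q^2 + q + 2)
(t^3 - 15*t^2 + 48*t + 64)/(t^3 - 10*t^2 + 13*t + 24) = (t - 8)/(t - 3)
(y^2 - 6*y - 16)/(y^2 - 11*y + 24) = (y + 2)/(y - 3)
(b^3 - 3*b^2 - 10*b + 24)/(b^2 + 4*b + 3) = (b^2 - 6*b + 8)/(b + 1)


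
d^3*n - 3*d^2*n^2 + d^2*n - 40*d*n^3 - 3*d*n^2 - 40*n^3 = (d - 8*n)*(d + 5*n)*(d*n + n)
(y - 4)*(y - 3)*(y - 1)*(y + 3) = y^4 - 5*y^3 - 5*y^2 + 45*y - 36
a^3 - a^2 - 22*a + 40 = (a - 4)*(a - 2)*(a + 5)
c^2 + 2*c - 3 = (c - 1)*(c + 3)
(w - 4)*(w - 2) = w^2 - 6*w + 8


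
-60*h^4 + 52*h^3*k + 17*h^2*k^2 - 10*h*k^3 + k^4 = (-6*h + k)*(-5*h + k)*(-h + k)*(2*h + k)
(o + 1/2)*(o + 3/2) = o^2 + 2*o + 3/4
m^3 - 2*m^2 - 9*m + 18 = (m - 3)*(m - 2)*(m + 3)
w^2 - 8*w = w*(w - 8)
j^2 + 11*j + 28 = (j + 4)*(j + 7)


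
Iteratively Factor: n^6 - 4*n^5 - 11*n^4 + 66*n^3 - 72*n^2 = (n + 4)*(n^5 - 8*n^4 + 21*n^3 - 18*n^2) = (n - 3)*(n + 4)*(n^4 - 5*n^3 + 6*n^2) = (n - 3)*(n - 2)*(n + 4)*(n^3 - 3*n^2) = n*(n - 3)*(n - 2)*(n + 4)*(n^2 - 3*n) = n^2*(n - 3)*(n - 2)*(n + 4)*(n - 3)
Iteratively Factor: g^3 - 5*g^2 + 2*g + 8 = (g - 4)*(g^2 - g - 2) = (g - 4)*(g - 2)*(g + 1)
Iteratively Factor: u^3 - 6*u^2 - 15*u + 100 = (u - 5)*(u^2 - u - 20) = (u - 5)*(u + 4)*(u - 5)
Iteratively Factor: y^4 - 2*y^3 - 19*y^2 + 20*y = (y + 4)*(y^3 - 6*y^2 + 5*y) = (y - 5)*(y + 4)*(y^2 - y) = (y - 5)*(y - 1)*(y + 4)*(y)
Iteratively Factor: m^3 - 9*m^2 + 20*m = (m - 5)*(m^2 - 4*m) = (m - 5)*(m - 4)*(m)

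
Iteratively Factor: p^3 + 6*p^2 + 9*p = (p)*(p^2 + 6*p + 9) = p*(p + 3)*(p + 3)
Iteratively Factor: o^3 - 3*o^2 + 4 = (o - 2)*(o^2 - o - 2) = (o - 2)^2*(o + 1)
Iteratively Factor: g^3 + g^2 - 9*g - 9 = (g + 1)*(g^2 - 9) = (g + 1)*(g + 3)*(g - 3)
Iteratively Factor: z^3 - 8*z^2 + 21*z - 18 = (z - 3)*(z^2 - 5*z + 6) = (z - 3)*(z - 2)*(z - 3)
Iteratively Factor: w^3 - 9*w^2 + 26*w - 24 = (w - 2)*(w^2 - 7*w + 12) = (w - 3)*(w - 2)*(w - 4)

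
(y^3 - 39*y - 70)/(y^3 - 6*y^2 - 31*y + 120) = (y^2 - 5*y - 14)/(y^2 - 11*y + 24)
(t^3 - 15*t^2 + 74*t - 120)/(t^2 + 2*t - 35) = (t^2 - 10*t + 24)/(t + 7)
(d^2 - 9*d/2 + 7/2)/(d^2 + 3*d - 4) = (d - 7/2)/(d + 4)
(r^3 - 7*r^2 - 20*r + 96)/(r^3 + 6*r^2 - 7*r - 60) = (r - 8)/(r + 5)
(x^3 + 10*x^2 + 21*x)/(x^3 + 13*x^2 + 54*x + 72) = x*(x + 7)/(x^2 + 10*x + 24)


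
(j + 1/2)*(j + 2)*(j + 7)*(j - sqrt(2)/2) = j^4 - sqrt(2)*j^3/2 + 19*j^3/2 - 19*sqrt(2)*j^2/4 + 37*j^2/2 - 37*sqrt(2)*j/4 + 7*j - 7*sqrt(2)/2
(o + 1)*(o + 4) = o^2 + 5*o + 4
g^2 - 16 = (g - 4)*(g + 4)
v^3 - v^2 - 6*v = v*(v - 3)*(v + 2)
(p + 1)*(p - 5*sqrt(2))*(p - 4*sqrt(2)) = p^3 - 9*sqrt(2)*p^2 + p^2 - 9*sqrt(2)*p + 40*p + 40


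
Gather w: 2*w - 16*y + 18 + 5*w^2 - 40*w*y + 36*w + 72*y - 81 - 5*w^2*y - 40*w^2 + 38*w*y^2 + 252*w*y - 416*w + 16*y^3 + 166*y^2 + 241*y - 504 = w^2*(-5*y - 35) + w*(38*y^2 + 212*y - 378) + 16*y^3 + 166*y^2 + 297*y - 567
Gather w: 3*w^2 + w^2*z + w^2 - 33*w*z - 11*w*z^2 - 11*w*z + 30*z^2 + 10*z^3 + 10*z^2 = w^2*(z + 4) + w*(-11*z^2 - 44*z) + 10*z^3 + 40*z^2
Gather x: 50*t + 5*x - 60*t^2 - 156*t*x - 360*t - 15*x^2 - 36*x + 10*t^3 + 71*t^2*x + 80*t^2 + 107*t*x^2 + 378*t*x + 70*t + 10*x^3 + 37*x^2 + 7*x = 10*t^3 + 20*t^2 - 240*t + 10*x^3 + x^2*(107*t + 22) + x*(71*t^2 + 222*t - 24)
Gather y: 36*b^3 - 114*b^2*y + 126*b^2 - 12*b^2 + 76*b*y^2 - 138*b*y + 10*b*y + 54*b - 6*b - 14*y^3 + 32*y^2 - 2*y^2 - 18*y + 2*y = 36*b^3 + 114*b^2 + 48*b - 14*y^3 + y^2*(76*b + 30) + y*(-114*b^2 - 128*b - 16)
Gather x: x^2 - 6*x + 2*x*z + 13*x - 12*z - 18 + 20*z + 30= x^2 + x*(2*z + 7) + 8*z + 12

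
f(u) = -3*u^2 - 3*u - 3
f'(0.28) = -4.68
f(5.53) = -111.33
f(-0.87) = -2.66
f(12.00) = -471.00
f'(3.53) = -24.18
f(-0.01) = -2.97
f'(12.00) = -75.00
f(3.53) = -50.97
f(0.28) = -4.08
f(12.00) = -471.00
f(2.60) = -31.08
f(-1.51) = -5.31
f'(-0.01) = -2.94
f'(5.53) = -36.18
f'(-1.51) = 6.06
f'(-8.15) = 45.90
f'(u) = -6*u - 3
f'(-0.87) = 2.22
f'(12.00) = -75.00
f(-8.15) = -177.82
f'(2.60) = -18.60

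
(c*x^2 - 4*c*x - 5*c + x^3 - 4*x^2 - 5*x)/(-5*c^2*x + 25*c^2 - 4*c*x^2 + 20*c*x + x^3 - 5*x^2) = (x + 1)/(-5*c + x)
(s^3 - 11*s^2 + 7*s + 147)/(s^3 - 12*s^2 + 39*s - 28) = (s^2 - 4*s - 21)/(s^2 - 5*s + 4)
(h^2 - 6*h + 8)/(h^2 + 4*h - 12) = (h - 4)/(h + 6)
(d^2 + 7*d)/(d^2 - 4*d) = (d + 7)/(d - 4)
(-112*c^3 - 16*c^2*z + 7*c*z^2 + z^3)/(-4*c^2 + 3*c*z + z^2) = (-28*c^2 + 3*c*z + z^2)/(-c + z)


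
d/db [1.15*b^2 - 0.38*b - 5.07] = 2.3*b - 0.38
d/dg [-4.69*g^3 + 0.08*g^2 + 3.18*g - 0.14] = -14.07*g^2 + 0.16*g + 3.18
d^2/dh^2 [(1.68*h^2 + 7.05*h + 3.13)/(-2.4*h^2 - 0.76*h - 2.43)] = (-75.08736*h^3 - 49.38624*h^2 + 212.43888*h + 39.09196)/(13.824*h^6 + 13.1328*h^5 + 46.14912*h^4 + 27.032896*h^3 + 46.725984*h^2 + 13.463172*h + 14.348907)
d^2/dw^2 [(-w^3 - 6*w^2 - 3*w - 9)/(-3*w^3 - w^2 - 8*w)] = 2*(51*w^6 + 9*w^5 + 81*w^4 + 163*w^3 + 675*w^2 + 216*w + 576)/(w^3*(27*w^6 + 27*w^5 + 225*w^4 + 145*w^3 + 600*w^2 + 192*w + 512))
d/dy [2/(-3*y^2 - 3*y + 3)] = 2*(2*y + 1)/(3*(y^2 + y - 1)^2)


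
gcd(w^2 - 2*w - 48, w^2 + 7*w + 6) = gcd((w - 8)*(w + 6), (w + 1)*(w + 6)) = w + 6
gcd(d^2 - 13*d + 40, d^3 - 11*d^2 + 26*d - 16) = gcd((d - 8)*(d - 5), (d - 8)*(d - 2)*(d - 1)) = d - 8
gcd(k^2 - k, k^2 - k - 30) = 1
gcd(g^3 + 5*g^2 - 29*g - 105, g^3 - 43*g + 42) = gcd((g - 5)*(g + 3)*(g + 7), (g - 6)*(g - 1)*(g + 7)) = g + 7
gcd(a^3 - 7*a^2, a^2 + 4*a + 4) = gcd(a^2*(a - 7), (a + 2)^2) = 1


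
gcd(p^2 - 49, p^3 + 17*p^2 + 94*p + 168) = p + 7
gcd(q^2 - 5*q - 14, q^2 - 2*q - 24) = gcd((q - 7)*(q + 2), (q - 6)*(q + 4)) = 1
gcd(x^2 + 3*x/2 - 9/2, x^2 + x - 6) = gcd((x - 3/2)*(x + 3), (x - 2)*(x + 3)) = x + 3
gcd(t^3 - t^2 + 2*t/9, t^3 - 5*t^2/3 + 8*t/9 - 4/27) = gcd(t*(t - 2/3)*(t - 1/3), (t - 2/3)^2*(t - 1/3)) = t^2 - t + 2/9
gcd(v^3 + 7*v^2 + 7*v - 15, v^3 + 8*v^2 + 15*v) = v^2 + 8*v + 15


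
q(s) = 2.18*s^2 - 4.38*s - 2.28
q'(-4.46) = -23.83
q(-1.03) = 4.54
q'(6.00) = 21.78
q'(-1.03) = -8.87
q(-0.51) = 0.52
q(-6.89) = 131.39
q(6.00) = 49.92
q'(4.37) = 14.67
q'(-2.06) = -13.36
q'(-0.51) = -6.60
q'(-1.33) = -10.18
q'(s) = 4.36*s - 4.38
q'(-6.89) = -34.42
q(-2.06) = 15.99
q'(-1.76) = -12.05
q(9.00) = 134.88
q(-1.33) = 7.40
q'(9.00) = 34.86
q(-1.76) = 12.18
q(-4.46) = 60.62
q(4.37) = 20.21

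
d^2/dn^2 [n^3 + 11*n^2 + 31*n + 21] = 6*n + 22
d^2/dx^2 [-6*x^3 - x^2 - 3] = -36*x - 2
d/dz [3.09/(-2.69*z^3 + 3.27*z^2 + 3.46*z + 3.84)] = (24.9363*z^2 - 20.2086*z - 10.6914)/(-2.69*z^3 + 3.27*z^2 + 3.46*z + 3.84)^2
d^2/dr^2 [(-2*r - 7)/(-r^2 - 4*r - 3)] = 2*(4*(r + 2)^2*(2*r + 7) - 3*(2*r + 5)*(r^2 + 4*r + 3))/(r^2 + 4*r + 3)^3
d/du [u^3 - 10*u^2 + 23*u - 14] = 3*u^2 - 20*u + 23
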